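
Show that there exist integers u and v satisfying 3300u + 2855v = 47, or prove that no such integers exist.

gcd(3300, 2855) = 5, so every integer of the form 3300u + 2855v is a multiple of 5.
But 47 is not a multiple of 5 (it leaves remainder 2).
Hence no integers u, v satisfy the equation.

No, no such integers exist.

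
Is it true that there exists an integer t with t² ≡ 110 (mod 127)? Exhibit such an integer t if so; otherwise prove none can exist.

No such integer exists.

Apply Euler's criterion with the prime 127: 110 is a quadratic residue iff 110^63 ≡ 1 (mod 127), and a non-residue iff it is ≡ −1.
Repeated squaring mod 127: 110^2 = 12100 ≡ 35; 110^4 ≡ 35² = 1225 ≡ 82; 110^8 ≡ 82² = 6724 ≡ 120; 110^16 ≡ 120² = 14400 ≡ 49; 110^32 ≡ 49² = 2401 ≡ 115.
Since 63 = 32 + 16 + 8 + 4 + 2 + 1, 110^63 ≡ 115 · 49 · 120 · 82 · 35 · 110; multiplying out mod 127: 115·49 = 5635 ≡ 47, then 47·120 = 5640 ≡ 52, then 52·82 = 4264 ≡ 73, then 73·35 = 2555 ≡ 15, then 15·110 = 1650 ≡ 126. Thus 110^63 ≡ 126 ≡ −1 (mod 127).
The value −1 means 110 is a non-residue modulo 127, so t² ≡ 110 (mod 127) is impossible.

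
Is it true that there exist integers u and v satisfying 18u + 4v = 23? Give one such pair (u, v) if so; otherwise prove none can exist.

No, no such integers exist.

gcd(18, 4) = 2, so every integer of the form 18u + 4v is a multiple of 2.
But 23 is not a multiple of 2 (it leaves remainder 1).
So the equation is unsolvable over ℤ.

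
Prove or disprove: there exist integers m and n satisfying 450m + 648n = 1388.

No such integers exist.

Both 450 and 648 are divisible by gcd(450, 648) = 18, hence so is any combination 450m + 648n.
But 1388 is not a multiple of 18 (it leaves remainder 2).
Therefore 450m + 648n = 1388 has no solution in integers.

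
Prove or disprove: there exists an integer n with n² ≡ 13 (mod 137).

137 is prime, so by Euler's criterion 13 is a square mod 137 iff 13^((137−1)/2) = 13^68 ≡ 1 (mod 137).
Squaring successively (mod 137): 13^2 = 169 ≡ 32; 13^4 ≡ 32² = 1024 ≡ 65; 13^8 ≡ 65² = 4225 ≡ 115; 13^16 ≡ 115² = 13225 ≡ 73; 13^32 ≡ 73² = 5329 ≡ 123; 13^64 ≡ 123² = 15129 ≡ 59.
Since 68 = 64 + 4, 13^68 ≡ 59 · 65; multiplying out mod 137: 59·65 = 3835 ≡ 136. Thus 13^68 ≡ 136 ≡ −1 (mod 137).
The value −1 means 13 is a non-residue modulo 137, so n² ≡ 13 (mod 137) is impossible.

There is no such integer.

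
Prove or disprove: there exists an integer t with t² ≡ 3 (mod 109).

t = 60

t = 60 works: 60² = 3600, and 3600 − 3 = 3597 = 33·109.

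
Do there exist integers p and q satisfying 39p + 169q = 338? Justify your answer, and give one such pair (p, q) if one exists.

p = 0, q = 2

Every value of 39p + 169q is a multiple of gcd(39, 169) = 13; since 13 ∣ 338, solutions exist.
Dividing through by 13 reduces the equation to 3p + 13q = 26.
Euclidean algorithm: 13 = 4·3 + 1, 3 = 3·1 + 0.
Back-substituting, 1 = 13 − 4·3; that is, 3·(-4) + 13·1 = 1.
Scaling by 26 gives the particular solution (p, q) = (-104, 26).
Adding 8·13 to p and subtracting 8·3 from q gives the tidier solution (0, 2).
Indeed 39·0 + 169·2 = 0 + 338 = 338.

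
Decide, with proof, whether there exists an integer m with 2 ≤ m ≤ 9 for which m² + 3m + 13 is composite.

m = 9

At m = 9: 9² + 3·9 + 13 = 121 = 11·11, which is composite.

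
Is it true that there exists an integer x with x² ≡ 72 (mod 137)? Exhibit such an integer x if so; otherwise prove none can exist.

x = 49

Take x = 49. Then 49² = 2401 = 17·137 + 72, so 49² ≡ 72 (mod 137).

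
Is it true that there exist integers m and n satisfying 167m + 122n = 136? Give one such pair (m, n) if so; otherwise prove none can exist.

m = 22, n = -29

Since gcd(167, 122) = 1, every integer is an integer combination of 167 and 122.
Dividing repeatedly: 167 = 1·122 + 45, 122 = 2·45 + 32, 45 = 1·32 + 13, 32 = 2·13 + 6, 13 = 2·6 + 1, 6 = 6·1 + 0.
Back-substituting, 1 = 13 − 2·6 = 13 − 2·(32 − 2·13) = −2·32 + 5·13 = −2·32 + 5·(45 − 1·32) = 5·45 − 7·32 = 5·45 − 7·(122 − 2·45) = −7·122 + 19·45 = −7·122 + 19·(167 − 1·122) = 19·167 − 26·122; that is, 167·19 + 122·(-26) = 1.
Multiplying through by 136: m = 19·136 = 2584, n = (-26)·136 = -3536 is a solution.
Shifting by a multiple of (122, −167) keeps it a solution: m = 2584 − 21·122 = 22, n = -3536 + 21·167 = -29.
Check: 167·22 + 122·(-29) = 3674 − 3538 = 136. ✓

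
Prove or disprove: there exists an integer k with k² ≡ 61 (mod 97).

k = 62

k = 62 works: 62² = 3844, and 3844 − 61 = 3783 = 39·97.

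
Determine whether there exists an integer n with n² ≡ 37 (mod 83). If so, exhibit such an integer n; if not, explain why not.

n = 55

Take n = 55. Then 55² = 3025 = 36·83 + 37, so 55² ≡ 37 (mod 83).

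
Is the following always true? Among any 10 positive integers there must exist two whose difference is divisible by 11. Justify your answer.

Try 10 consecutive integers, 9, 10, …, 18. Their remainders mod 11 are 9, 10, 0, 1, 2, 3, 4, 5, 6, 7 — pairwise different, as any 10 ≤ 11 consecutive integers have distinct residues.
Any two of them differ by at most 9 < 11 and by at least 1, so no difference is a multiple of 11.

No, the set {9, 10, 11, 12, 13, 14, 15, 16, 17, 18} is a counterexample.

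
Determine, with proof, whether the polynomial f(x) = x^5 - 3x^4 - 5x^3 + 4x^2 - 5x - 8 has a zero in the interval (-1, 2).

f(-1) = 2 and f(2) = -58, which have opposite signs.
As a polynomial, f is continuous on every closed interval.
By the Intermediate Value Theorem f must vanish at some point of (-1, 2).

Such a root exists.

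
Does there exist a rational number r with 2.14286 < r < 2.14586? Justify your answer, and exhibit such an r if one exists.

r = 103/48

Multiplying by 48: 48·2.14286 = 102.85728 and 48·2.14586 = 103.00128, so the integer 103 lies strictly between them.
Hence 103/48 is a rational number with 2.14286 < 103/48 < 2.14586.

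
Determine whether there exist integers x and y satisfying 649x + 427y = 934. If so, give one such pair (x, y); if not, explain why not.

649 and 427 are coprime, so 649x + 427y ranges over all of ℤ.
Run the Euclidean algorithm on 649 and 427: 649 = 1·427 + 222, 427 = 1·222 + 205, 222 = 1·205 + 17, 205 = 12·17 + 1, 17 = 17·1 + 0.
Working back up the chain: 1 = 205 − 12·17 = 205 − 12·(222 − 1·205) = −12·222 + 13·205 = −12·222 + 13·(427 − 1·222) = 13·427 − 25·222 = 13·427 − 25·(649 − 1·427) = −25·649 + 38·427. So 649·(-25) + 427·38 = 1.
Times 934: 649·(-23350) + 427·35492 = 934, so (-23350, 35492) solves it.
Shifting by a multiple of (427, −649) keeps it a solution: x = -23350 + 55·427 = 135, y = 35492 − 55·649 = -203.
Indeed 649·135 + 427·(-203) = 87615 − 86681 = 934.

x = 135, y = -203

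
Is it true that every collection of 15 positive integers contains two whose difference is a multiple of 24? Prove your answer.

No, the set {95, 96, 97, 98, 99, 100, 101, 102, 103, 104, 105, 106, 107, 108, 109} is a counterexample.

Consider the 15 integers 95, 96, …, 109. They lie in distinct residue classes modulo 24, since 15 ≤ 24.
No two share a residue, so no pair has difference divisible by 24; the claim fails for this set.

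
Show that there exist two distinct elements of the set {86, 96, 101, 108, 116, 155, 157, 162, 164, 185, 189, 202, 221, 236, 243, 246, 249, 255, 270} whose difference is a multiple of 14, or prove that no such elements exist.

Yes: 96 and 236.

96 mod 14 = 12 and 236 mod 14 = 12, so 236 − 96 = 140 = 10·14.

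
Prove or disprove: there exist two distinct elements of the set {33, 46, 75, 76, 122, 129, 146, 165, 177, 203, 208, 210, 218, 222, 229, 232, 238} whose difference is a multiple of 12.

33 mod 12 = 9 and 129 mod 12 = 9, so 129 − 33 = 96 = 8·12.

Yes: 33 and 129.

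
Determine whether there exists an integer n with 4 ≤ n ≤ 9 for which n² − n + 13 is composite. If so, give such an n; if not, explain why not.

n = 9

At n = 9: 9² − 9 + 13 = 85 = 5·17, which is composite.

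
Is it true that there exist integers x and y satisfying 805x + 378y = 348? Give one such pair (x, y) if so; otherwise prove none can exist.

No, no such integers exist.

Both 805 and 378 are divisible by gcd(805, 378) = 7, hence so is any combination 805x + 378y.
However 348 leaves remainder 5 on division by 7.
Hence no integers x, y satisfy the equation.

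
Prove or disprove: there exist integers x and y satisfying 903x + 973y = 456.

There are no such integers.

gcd(903, 973) = 7, so every integer of the form 903x + 973y is a multiple of 7.
However 456 leaves remainder 1 on division by 7.
Therefore 903x + 973y = 456 has no solution in integers.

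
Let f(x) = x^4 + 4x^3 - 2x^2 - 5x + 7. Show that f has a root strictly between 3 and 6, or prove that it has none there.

No such root exists.

The endpoint values f(3) = 163 and f(6) = 2065 are both positive. Claim: f(x) > 0 for every x in (3, 6).
Substitute x = 3 + u, where 0 < u < 3 on the interval. Expanding, f(3 + u) = u^4 + 16u^3 + 88u^2 + 199u + 163.
The nonzero coefficients here are all positive, so for u > 0 every term is positive (or zero), and the constant term 163 is strictly positive.
Therefore f(x) > 0 throughout (3, 6), and f has no zero there.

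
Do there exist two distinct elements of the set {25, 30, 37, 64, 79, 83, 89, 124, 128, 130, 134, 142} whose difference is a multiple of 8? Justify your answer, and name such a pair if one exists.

25 and 89 are such a pair.

Both 25 and 89 leave remainder 1 on division by 8; their difference 64 = 8·8 is a multiple of 8.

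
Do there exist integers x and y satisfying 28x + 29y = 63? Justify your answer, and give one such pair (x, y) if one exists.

28 and 29 are coprime, so 28x + 29y ranges over all of ℤ.
Run the Euclidean algorithm on 29 and 28: 29 = 1·28 + 1, 28 = 28·1 + 0.
Back-substituting, 1 = 29 − 1·28; that is, 28·(-1) + 29·1 = 1.
Scaling by 63 gives the particular solution (x, y) = (-63, 63).
The general solution is x = -63 + 29k, y = 63 − 28k; taking k = 3 gives the smaller pair x = 24, y = -21.
Check: 28·24 + 29·(-21) = 672 − 609 = 63. ✓

x = 24, y = -21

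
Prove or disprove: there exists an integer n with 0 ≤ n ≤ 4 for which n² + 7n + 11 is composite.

n = 4

At n = 4: 4² + 7·4 + 11 = 55 = 5·11, which is composite.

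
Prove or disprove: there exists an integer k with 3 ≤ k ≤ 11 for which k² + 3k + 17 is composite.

k = 5

At k = 5: 5² + 3·5 + 17 = 57 = 3·19, which is composite.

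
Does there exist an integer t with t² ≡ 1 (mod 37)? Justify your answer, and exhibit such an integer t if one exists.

Take t = 1. Then 1² = 1, and since 0 ≤ 1 < 37 this is already reduced: 1² ≡ 1 (mod 37).

t = 1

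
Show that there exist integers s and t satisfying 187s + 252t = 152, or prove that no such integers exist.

187 and 252 are coprime, so 187s + 252t ranges over all of ℤ.
Dividing repeatedly: 252 = 1·187 + 65, 187 = 2·65 + 57, 65 = 1·57 + 8, 57 = 7·8 + 1, 8 = 8·1 + 0.
Back-substituting, 1 = 57 − 7·8 = 57 − 7·(65 − 1·57) = −7·65 + 8·57 = −7·65 + 8·(187 − 2·65) = 8·187 − 23·65 = 8·187 − 23·(252 − 1·187) = −23·252 + 31·187; that is, 187·31 + 252·(-23) = 1.
Times 152: 187·4712 + 252·(-3496) = 152, so (4712, -3496) solves it.
Shifting by a multiple of (252, −187) keeps it a solution: s = 4712 − 18·252 = 176, t = -3496 + 18·187 = -130.
Check: 187·176 + 252·(-130) = 32912 − 32760 = 152. ✓

s = 176, t = -130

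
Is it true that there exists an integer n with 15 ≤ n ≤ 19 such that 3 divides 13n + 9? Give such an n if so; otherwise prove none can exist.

n = 15 works, since 13·15 + 9 = 204 = 68·3.

n = 15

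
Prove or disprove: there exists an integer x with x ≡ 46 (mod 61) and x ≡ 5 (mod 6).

x = 107

gcd(61, 6) = 1, so the Chinese Remainder Theorem guarantees exactly one residue class mod 366 satisfying both.
Any solution of the first congruence is x = 46 + 61t; substituting into the second, 61t ≡ 5 − 46 ≡ 1 (mod 6).
61 ≡ 1 (mod 6), so this reads 1t ≡ 1 (mod 6). So t ≡ 1 (mod 6).
With t = 1: x = 46 + 61·1 = 107.
Verify: 107 = 1·61 + 46 and 107 = 17·6 + 5. ✓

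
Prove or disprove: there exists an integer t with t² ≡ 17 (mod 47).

t = 8 works: 8² = 64, and 64 − 17 = 47 = 1·47.

t = 8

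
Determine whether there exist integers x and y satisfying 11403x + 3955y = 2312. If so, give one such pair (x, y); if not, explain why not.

No, no such integers exist.

gcd(11403, 3955) = 7, so every integer of the form 11403x + 3955y is a multiple of 7.
However 2312 leaves remainder 2 on division by 7.
Hence no integers x, y satisfy the equation.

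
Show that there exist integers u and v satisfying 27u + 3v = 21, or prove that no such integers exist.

gcd(27, 3) = 3, and 3 divides 21, so integer solutions exist.
Dividing through by 3 reduces the equation to 9u + 1v = 7.
The coefficient of v is 1, so setting u = 0 and v = 7 already solves it.
Indeed 27·0 + 3·7 = 0 + 21 = 21.

u = 0, v = 7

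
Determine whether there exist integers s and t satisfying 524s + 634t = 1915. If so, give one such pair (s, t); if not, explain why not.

Any value of 524s + 634t is a multiple of gcd(524, 634) = 2.
However 1915 leaves remainder 1 on division by 2.
So the equation is unsolvable over ℤ.

There are no such integers.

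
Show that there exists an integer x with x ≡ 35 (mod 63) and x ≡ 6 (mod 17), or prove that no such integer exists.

x = 1043

gcd(63, 17) = 1, so the Chinese Remainder Theorem guarantees exactly one residue class mod 1071 satisfying both.
Any solution of the first congruence is x = 35 + 63t; substituting into the second, 63t ≡ 6 − 35 ≡ 5 (mod 17).
63 ≡ 12 (mod 17), so this reads 12t ≡ 5 (mod 17). To invert 12 modulo 17: 17 = 1·12 + 5, 12 = 2·5 + 2, 5 = 2·2 + 1, 2 = 2·1 + 0, and unwinding, 1 = 5 − 2·2 = 5 − 2·(12 − 2·5) = −2·12 + 5·5 = −2·12 + 5·(17 − 1·12) = 5·17 − 7·12. Thus 12⁻¹ ≡ -7 ≡ 10 (mod 17).
Multiplying by 10: t ≡ 10·5 = 50 ≡ 16 (mod 17).
With t = 16: x = 35 + 63·16 = 1043.
Check: 1043 mod 63 = 35, 1043 mod 17 = 6. ✓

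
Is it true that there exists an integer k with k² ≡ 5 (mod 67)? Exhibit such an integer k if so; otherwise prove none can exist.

No such integer exists.

Apply Euler's criterion with the prime 67: 5 is a quadratic residue iff 5^33 ≡ 1 (mod 67), and a non-residue iff it is ≡ −1.
Repeated squaring mod 67: 5^2 = 25 ≡ 25; 5^4 ≡ 25² = 625 ≡ 22; 5^8 ≡ 22² = 484 ≡ 15; 5^16 ≡ 15² = 225 ≡ 24; 5^32 ≡ 24² = 576 ≡ 40.
Since 33 = 32 + 1, 5^33 ≡ 40 · 5; multiplying out mod 67: 40·5 = 200 ≡ 66. Thus 5^33 ≡ 66 ≡ −1 (mod 67).
By Euler's criterion 5 is a quadratic non-residue mod 67: no k satisfies k² ≡ 5 (mod 67).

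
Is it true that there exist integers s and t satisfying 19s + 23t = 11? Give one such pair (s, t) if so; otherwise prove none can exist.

Since gcd(19, 23) = 1, every integer is an integer combination of 19 and 23.
Euclidean algorithm: 23 = 1·19 + 4, 19 = 4·4 + 3, 4 = 1·3 + 1, 3 = 3·1 + 0.
Working back up the chain: 1 = 4 − 1·3 = 4 − (19 − 4·4) = −19 + 5·4 = −19 + 5·(23 − 1·19) = 5·23 − 6·19. So 19·(-6) + 23·5 = 1.
Scaling by 11 gives the particular solution (s, t) = (-66, 55).
Adding 3·23 to s and subtracting 3·19 from t gives the tidier solution (3, -2).
Indeed 19·3 + 23·(-2) = 57 − 46 = 11.

s = 3, t = -2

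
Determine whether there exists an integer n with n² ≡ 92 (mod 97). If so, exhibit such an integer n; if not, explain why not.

No such integer exists.

97 is prime, so by Euler's criterion 92 is a square mod 97 iff 92^((97−1)/2) = 92^48 ≡ 1 (mod 97).
Repeated squaring mod 97: 92^2 = 8464 ≡ 25; 92^4 ≡ 25² = 625 ≡ 43; 92^8 ≡ 43² = 1849 ≡ 6; 92^16 ≡ 6² = 36 ≡ 36; 92^32 ≡ 36² = 1296 ≡ 35.
Since 48 = 32 + 16, 92^48 ≡ 35 · 36; multiplying out mod 97: 35·36 = 1260 ≡ 96. Thus 92^48 ≡ 96 ≡ −1 (mod 97).
The value −1 means 92 is a non-residue modulo 97, so n² ≡ 92 (mod 97) is impossible.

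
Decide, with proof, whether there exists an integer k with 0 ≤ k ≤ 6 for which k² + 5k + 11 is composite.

At k = 3: 3² + 5·3 + 11 = 35 = 5·7, which is composite.

k = 3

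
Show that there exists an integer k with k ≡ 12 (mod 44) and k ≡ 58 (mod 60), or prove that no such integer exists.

Reduce both congruences modulo 4, which divides 44 and 60: they say k ≡ 12 (mod 4) and k ≡ 58 (mod 4).
But 12 mod 4 = 0 while 58 mod 4 = 2, a contradiction.
Therefore no such k exists.

No such integer exists.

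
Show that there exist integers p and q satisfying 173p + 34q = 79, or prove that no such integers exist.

173 and 34 are coprime, so 173p + 34q ranges over all of ℤ.
Euclidean algorithm: 173 = 5·34 + 3, 34 = 11·3 + 1, 3 = 3·1 + 0.
Unwinding: 1 = 34 − 11·3 = 34 − 11·(173 − 5·34) = −11·173 + 56·34, i.e. 173·(-11) + 34·56 = 1.
Times 79: 173·(-869) + 34·4424 = 79, so (-869, 4424) solves it.
Adding 26·34 to p and subtracting 26·173 from q gives the tidier solution (15, -74).
Indeed 173·15 + 34·(-74) = 2595 − 2516 = 79.

p = 15, q = -74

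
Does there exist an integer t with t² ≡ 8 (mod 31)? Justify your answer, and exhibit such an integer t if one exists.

Take t = 16. Then 16² = 256 = 8·31 + 8, so 16² ≡ 8 (mod 31).

t = 16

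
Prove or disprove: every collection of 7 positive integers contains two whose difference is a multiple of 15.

Consider the 7 integers 37, 38, …, 43. They lie in distinct residue classes modulo 15, since 7 ≤ 15.
The differences between them range over 1, …, 6, none of which is divisible by 15.

No; for instance {37, 38, 39, 40, 41, 42, 43} is a counterexample.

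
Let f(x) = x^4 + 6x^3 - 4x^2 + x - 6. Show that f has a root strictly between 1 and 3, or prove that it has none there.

f(1) = -2 and f(3) = 204, which have opposite signs.
As a polynomial, f is continuous on every closed interval.
By the Intermediate Value Theorem f must vanish at some point of (1, 3).

Yes, f has a root in the interval.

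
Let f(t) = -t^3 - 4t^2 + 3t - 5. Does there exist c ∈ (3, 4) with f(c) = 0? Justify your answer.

No.

The endpoint values f(3) = -59 and f(4) = -121 are both negative. Claim: f(t) < 0 for every t in (3, 4).
Substitute t = 3 + u, where 0 < u < 1 on the interval. Expanding, f(3 + u) = -u^3 - 13u^2 - 48u - 59.
All 4 nonzero coefficients of this polynomial in u are negative; hence for u > 0 the value is a sum of negative terms (the constant -59 among them).
Therefore f(t) < 0 throughout (3, 4), and f has no zero there.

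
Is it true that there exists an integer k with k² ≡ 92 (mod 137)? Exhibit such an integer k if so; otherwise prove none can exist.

There is no such integer.

137 is prime, so by Euler's criterion 92 is a square mod 137 iff 92^((137−1)/2) = 92^68 ≡ 1 (mod 137).
Repeated squaring mod 137: 92^2 = 8464 ≡ 107; 92^4 ≡ 107² = 11449 ≡ 78; 92^8 ≡ 78² = 6084 ≡ 56; 92^16 ≡ 56² = 3136 ≡ 122; 92^32 ≡ 122² = 14884 ≡ 88; 92^64 ≡ 88² = 7744 ≡ 72.
Since 68 = 64 + 4, 92^68 ≡ 72 · 78; multiplying out mod 137: 72·78 = 5616 ≡ 136. Thus 92^68 ≡ 136 ≡ −1 (mod 137).
The value −1 means 92 is a non-residue modulo 137, so k² ≡ 92 (mod 137) is impossible.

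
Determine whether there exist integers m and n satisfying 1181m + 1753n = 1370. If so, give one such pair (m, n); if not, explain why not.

Since gcd(1181, 1753) = 1, every integer is an integer combination of 1181 and 1753.
Euclidean algorithm: 1753 = 1·1181 + 572, 1181 = 2·572 + 37, 572 = 15·37 + 17, 37 = 2·17 + 3, 17 = 5·3 + 2, 3 = 1·2 + 1, 2 = 2·1 + 0.
Working back up the chain: 1 = 3 − 1·2 = 3 − (17 − 5·3) = −17 + 6·3 = −17 + 6·(37 − 2·17) = 6·37 − 13·17 = 6·37 − 13·(572 − 15·37) = −13·572 + 201·37 = −13·572 + 201·(1181 − 2·572) = 201·1181 − 415·572 = 201·1181 − 415·(1753 − 1·1181) = −415·1753 + 616·1181. So 1181·616 + 1753·(-415) = 1.
Times 1370: 1181·843920 + 1753·(-568550) = 1370, so (843920, -568550) solves it.
Subtracting 481·1753 from m and adding 481·1181 to n gives the tidier solution (727, -489).
Check: 1181·727 + 1753·(-489) = 858587 − 857217 = 1370. ✓

m = 727, n = -489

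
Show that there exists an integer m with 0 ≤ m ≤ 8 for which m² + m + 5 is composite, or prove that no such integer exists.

m = 8

At m = 8: 8² + 8 + 5 = 77 = 7·11, which is composite.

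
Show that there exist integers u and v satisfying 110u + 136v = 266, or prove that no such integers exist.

u = 63, v = -49

gcd(110, 136) = 2, and 2 divides 266, so integer solutions exist.
Dividing through by 2 reduces the equation to 55u + 68v = 133.
Dividing repeatedly: 68 = 1·55 + 13, 55 = 4·13 + 3, 13 = 4·3 + 1, 3 = 3·1 + 0.
Unwinding: 1 = 13 − 4·3 = 13 − 4·(55 − 4·13) = −4·55 + 17·13 = −4·55 + 17·(68 − 1·55) = 17·68 − 21·55, i.e. 55·(-21) + 68·17 = 1.
Times 133: 55·(-2793) + 68·2261 = 133, so (-2793, 2261) solves it.
Shifting by a multiple of (68, −55) keeps it a solution: u = -2793 + 42·68 = 63, v = 2261 − 42·55 = -49.
Check: 110·63 + 136·(-49) = 6930 − 6664 = 266. ✓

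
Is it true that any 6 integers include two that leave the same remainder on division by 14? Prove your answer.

No, the set {29, 30, 31, 32, 33, 34} is a counterexample.

Consider the 6 integers 29, 30, …, 34. They lie in distinct residue classes modulo 14, since 6 ≤ 14.
Hence this collection has no pair with equal remainders mod 14, disproving the claim.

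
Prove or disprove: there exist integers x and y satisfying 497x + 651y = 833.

Every value of 497x + 651y is a multiple of gcd(497, 651) = 7; since 7 ∣ 833, solutions exist.
Dividing through by 7 reduces the equation to 71x + 93y = 119.
Run the Euclidean algorithm on 93 and 71: 93 = 1·71 + 22, 71 = 3·22 + 5, 22 = 4·5 + 2, 5 = 2·2 + 1, 2 = 2·1 + 0.
Unwinding: 1 = 5 − 2·2 = 5 − 2·(22 − 4·5) = −2·22 + 9·5 = −2·22 + 9·(71 − 3·22) = 9·71 − 29·22 = 9·71 − 29·(93 − 1·71) = −29·93 + 38·71, i.e. 71·38 + 93·(-29) = 1.
Scaling by 119 gives the particular solution (x, y) = (4522, -3451).
Subtracting 48·93 from x and adding 48·71 to y gives the tidier solution (58, -43).
Indeed 497·58 + 651·(-43) = 28826 − 27993 = 833.

x = 58, y = -43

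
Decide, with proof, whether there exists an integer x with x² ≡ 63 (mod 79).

No such integer exists.

79 is prime, so by Euler's criterion 63 is a square mod 79 iff 63^((79−1)/2) = 63^39 ≡ 1 (mod 79).
Repeated squaring mod 79: 63^2 = 3969 ≡ 19; 63^4 ≡ 19² = 361 ≡ 45; 63^8 ≡ 45² = 2025 ≡ 50; 63^16 ≡ 50² = 2500 ≡ 51; 63^32 ≡ 51² = 2601 ≡ 73.
Since 39 = 32 + 4 + 2 + 1, 63^39 ≡ 73 · 45 · 19 · 63; multiplying out mod 79: 73·45 = 3285 ≡ 46, then 46·19 = 874 ≡ 5, then 5·63 = 315 ≡ 78. Thus 63^39 ≡ 78 ≡ −1 (mod 79).
The value −1 means 63 is a non-residue modulo 79, so x² ≡ 63 (mod 79) is impossible.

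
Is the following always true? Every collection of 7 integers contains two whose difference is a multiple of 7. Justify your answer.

Take the 7 consecutive integers 23, 24, …, 29: their residues mod 7 are all distinct because 7 ≤ 7.
No two share a residue, so no pair has difference divisible by 7; the claim fails for this set.

No; for instance {23, 24, 25, 26, 27, 28, 29} is a counterexample.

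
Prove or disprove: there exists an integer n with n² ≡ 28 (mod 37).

n = 18

Take n = 18. Then 18² = 324 = 8·37 + 28, so 18² ≡ 28 (mod 37).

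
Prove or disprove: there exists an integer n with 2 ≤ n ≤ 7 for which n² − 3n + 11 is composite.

At n = 2: 2² − 3·2 + 11 = 9 = 3·3, which is composite.

n = 2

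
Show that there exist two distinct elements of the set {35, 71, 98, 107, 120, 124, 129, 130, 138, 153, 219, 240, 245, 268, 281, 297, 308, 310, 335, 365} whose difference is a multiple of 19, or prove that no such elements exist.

Yes: 35 and 130.

Reduce each element mod 19: 35↦16, 71↦14, 98↦3, 107↦12, 120↦6, 124↦10, 129↦15, 130↦16, 138↦5, 153↦1, 219↦10, 240↦12, 245↦17, 268↦2, 281↦15, 297↦12, 308↦4, 310↦6, 335↦12, 365↦4. The residue 16 repeats (at 35 and 130), and 130 − 35 = 95 = 5·19.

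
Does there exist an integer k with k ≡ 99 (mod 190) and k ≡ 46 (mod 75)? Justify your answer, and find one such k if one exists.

No, no such integer exists.

gcd(190, 75) = 5. If k ≡ 99 (mod 190) and k ≡ 46 (mod 75), then k ≡ 99 (mod 5) and k ≡ 46 (mod 5).
But 99 mod 5 = 4 while 46 mod 5 = 1, a contradiction.
Hence the system has no solution.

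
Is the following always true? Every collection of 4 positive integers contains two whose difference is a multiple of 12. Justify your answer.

No, the set {30, 31, 32, 33} is a counterexample.

Take the 4 consecutive integers 30, 31, 32, 33: their residues mod 12 are all distinct because 4 ≤ 12.
Any two of them differ by at most 3 < 12 and by at least 1, so no difference is a multiple of 12.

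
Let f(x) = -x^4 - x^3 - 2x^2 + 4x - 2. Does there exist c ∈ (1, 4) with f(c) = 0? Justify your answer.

f(1) = -2 and f(4) = -338, both negative, so a sign-change argument is unavailable; we show f keeps this sign on the whole interval.
Substitute x = 1 + u, where 0 < u < 3 on the interval. Expanding, f(1 + u) = -u^4 - 5u^3 - 11u^2 - 7u - 2.
The nonzero coefficients here are all negative, so for u > 0 every term is negative (or zero), and the constant term -2 is strictly negative.
So f is strictly negative on (1, 4); no root exists in the interval.

No.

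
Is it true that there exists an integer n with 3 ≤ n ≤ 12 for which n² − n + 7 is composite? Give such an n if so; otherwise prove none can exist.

n = 7

At n = 7: 7² − 7 + 7 = 49 = 7·7, which is composite.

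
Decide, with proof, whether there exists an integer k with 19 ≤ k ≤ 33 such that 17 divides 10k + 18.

k = 22

For k = 19, 20, 21 the values 208, 218, 228 are not multiples of 17. At k = 22 we get 10·22 + 18 = 238, and 238 = 17·14.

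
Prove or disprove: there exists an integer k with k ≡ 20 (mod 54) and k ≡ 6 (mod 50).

k = 506

Here gcd(54, 50) = 2, and both 20 and 6 leave remainder 0 mod 2, so the system is consistent.
Write k = 20 + 54t. Then 54t ≡ 6 − 20 ≡ 36 (mod 50); dividing through by 2 gives 27t ≡ 18 (mod 25).
27 ≡ 2 (mod 25), so this reads 2t ≡ 18 (mod 25). Note 2·13 = 26 ≡ 1 (mod 25) (as 26 − 1 = 1·25), so 2⁻¹ ≡ 13.
Therefore t ≡ 13·18 = 234 ≡ 9 (mod 25).
Then k = 20 + 54·9 = 506.
Verify: 506 = 9·54 + 20 and 506 = 10·50 + 6. ✓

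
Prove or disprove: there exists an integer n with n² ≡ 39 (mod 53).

No such integer exists.

Apply Euler's criterion with the prime 53: 39 is a quadratic residue iff 39^26 ≡ 1 (mod 53), and a non-residue iff it is ≡ −1.
Squaring successively (mod 53): 39^2 = 1521 ≡ 37; 39^4 ≡ 37² = 1369 ≡ 44; 39^8 ≡ 44² = 1936 ≡ 28; 39^16 ≡ 28² = 784 ≡ 42.
Since 26 = 16 + 8 + 2, 39^26 ≡ 42 · 28 · 37; multiplying out mod 53: 42·28 = 1176 ≡ 10, then 10·37 = 370 ≡ 52. Thus 39^26 ≡ 52 ≡ −1 (mod 53).
By Euler's criterion 39 is a quadratic non-residue mod 53: no n satisfies n² ≡ 39 (mod 53).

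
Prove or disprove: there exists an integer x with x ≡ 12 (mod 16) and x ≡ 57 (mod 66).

No, no such integer exists.

gcd(16, 66) = 2. If x ≡ 12 (mod 16) and x ≡ 57 (mod 66), then x ≡ 12 (mod 2) and x ≡ 57 (mod 2).
These are incompatible: 12 − 57 = -45 is not divisible by 2.
Therefore no such x exists.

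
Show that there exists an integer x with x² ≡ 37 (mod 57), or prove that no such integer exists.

There is no such integer.

Since 19 ∣ 57, a solution of x² ≡ 37 (mod 57) would also satisfy x² ≡ 37 ≡ 18 (mod 19).
Computing x² mod 19 for x = 0, 1, …, 9 (enough, by the symmetry x ↦ 19 − x) gives 0, 1, 4, 9, 16, 6, 17, 11, 7, 5.
So the quadratic residues mod 19 are {0, 1, 4, 5, 6, 7, 9, 11, 16, 17}, and 18 is not among them.
Hence no integer x has x² ≡ 37 (mod 57).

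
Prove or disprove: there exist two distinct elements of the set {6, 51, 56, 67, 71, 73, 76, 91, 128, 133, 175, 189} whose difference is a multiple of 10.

The pair (6, 56) works.

6 mod 10 = 6 and 56 mod 10 = 6, so 56 − 6 = 50 = 5·10.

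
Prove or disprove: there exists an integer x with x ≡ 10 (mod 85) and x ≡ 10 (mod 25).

Here gcd(85, 25) = 5, and both 10 and 10 leave remainder 0 mod 5, so the system is consistent.
In fact x = 10 itself already satisfies 10 mod 25 = 10.
Indeed 10 ≡ 10 (mod 85) and 10 ≡ 10 (mod 25).

x = 10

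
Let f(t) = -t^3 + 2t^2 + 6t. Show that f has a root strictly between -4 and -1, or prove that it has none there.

Yes, f has a root in the interval.

f(-4) = 72 and f(-1) = -3, which have opposite signs.
Since f is a polynomial it is continuous on [-4, -1].
By the Intermediate Value Theorem, f takes the value 0 somewhere in the open interval.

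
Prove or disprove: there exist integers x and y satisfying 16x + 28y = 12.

Every value of 16x + 28y is a multiple of gcd(16, 28) = 4; since 4 ∣ 12, solutions exist.
Dividing through by 4 reduces the equation to 4x + 7y = 3.
Dividing repeatedly: 7 = 1·4 + 3, 4 = 1·3 + 1, 3 = 3·1 + 0.
Back-substituting, 1 = 4 − 1·3 = 4 − (7 − 1·4) = −7 + 2·4; that is, 4·2 + 7·(-1) = 1.
Times 3: 4·6 + 7·(-3) = 3, so (6, -3) solves it.
Indeed 16·6 + 28·(-3) = 96 − 84 = 12.

x = 6, y = -3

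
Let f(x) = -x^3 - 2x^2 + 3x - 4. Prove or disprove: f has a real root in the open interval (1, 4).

f has no root in that interval.

The endpoint values f(1) = -4 and f(4) = -88 are both negative. Claim: f(x) < 0 for every x in (1, 4).
Shift to the endpoint 1: with x = 1 + u (0 < u < 3), one computes f(1 + u) = -u^3 - 5u^2 - 4u - 4.
All 4 nonzero coefficients of this polynomial in u are negative; hence for u > 0 the value is a sum of negative terms (the constant -4 among them).
So f is strictly negative on (1, 4); no root exists in the interval.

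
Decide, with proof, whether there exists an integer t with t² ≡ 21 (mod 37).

t = 13

t = 13 works: 13² = 169, and 169 − 21 = 148 = 4·37.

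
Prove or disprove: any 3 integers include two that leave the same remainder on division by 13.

No; for instance {44, 45, 46} is a counterexample.

Try 3 consecutive integers, 44, 45, 46. Their remainders mod 13 are 5, 6, 7 — pairwise different, as any 3 ≤ 13 consecutive integers have distinct residues.
Hence this collection has no pair with equal remainders mod 13, disproving the claim.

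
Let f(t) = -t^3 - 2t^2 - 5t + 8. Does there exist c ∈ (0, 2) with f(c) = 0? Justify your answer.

f(0) = 8 and f(2) = -18, which have opposite signs.
f is continuous everywhere (it is a polynomial), in particular on [0, 2].
So by the Intermediate Value Theorem there is a c strictly between 0 and 2 with f(c) = 0.

Yes, such a c exists.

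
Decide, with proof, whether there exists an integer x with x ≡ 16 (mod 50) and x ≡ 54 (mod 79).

x = 2266

gcd(50, 79) = 1, so the Chinese Remainder Theorem guarantees exactly one residue class mod 3950 satisfying both.
Write x = 16 + 50t and require 16 + 50t ≡ 54 (mod 79), i.e. 50t ≡ 38 (mod 79).
Note 50·49 = 2450 ≡ 1 (mod 79) (as 2450 − 1 = 31·79), so 50⁻¹ ≡ 49.
Therefore t ≡ 49·38 = 1862 ≡ 45 (mod 79).
Taking t = 45 gives x = 16 + 50·45 = 2266.
Check: 2266 mod 50 = 16, 2266 mod 79 = 54. ✓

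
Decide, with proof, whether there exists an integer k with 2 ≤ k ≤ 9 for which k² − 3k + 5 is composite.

k = 5

At k = 5: 5² − 3·5 + 5 = 15 = 3·5, which is composite.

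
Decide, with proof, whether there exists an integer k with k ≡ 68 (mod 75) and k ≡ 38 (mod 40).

Here gcd(75, 40) = 5, and both 68 and 38 leave remainder 3 mod 5, so the system is consistent.
List candidates k ≡ 68 (mod 75): 68, 143, 218, 293, 368, 443, 518. Modulo 40 these are 28, 23, 18, 13, 8, 3, 38; 518 gives 38 as required.
Indeed 518 ≡ 68 (mod 75) and 518 ≡ 38 (mod 40).

k = 518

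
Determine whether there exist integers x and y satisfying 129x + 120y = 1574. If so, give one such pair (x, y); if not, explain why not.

No such integers exist.

Any value of 129x + 120y is a multiple of gcd(129, 120) = 3.
But 1574 is not a multiple of 3 (it leaves remainder 2).
Hence no integers x, y satisfy the equation.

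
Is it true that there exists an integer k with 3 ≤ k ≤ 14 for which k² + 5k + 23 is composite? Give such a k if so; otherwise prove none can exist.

At k = 14: 14² + 5·14 + 23 = 289 = 17·17, which is composite.

k = 14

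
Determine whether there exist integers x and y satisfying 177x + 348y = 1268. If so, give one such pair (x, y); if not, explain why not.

Any value of 177x + 348y is a multiple of gcd(177, 348) = 3.
But 1268 = 3·422 + 2, so 3 ∤ 1268.
Hence no integers x, y satisfy the equation.

There are no such integers.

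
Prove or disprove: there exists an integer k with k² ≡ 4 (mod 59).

k = 57 works: 57² = 3249, and 3249 − 4 = 3245 = 55·59.

k = 57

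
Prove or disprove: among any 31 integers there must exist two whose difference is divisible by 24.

Yes.

Each integer lies in one of the 24 residue classes modulo 24.
Since 31 > 24, two of the 31 integers must share a residue class by the pigeonhole principle; call them a and b.
Equal remainders mean a − b ≡ 0 (mod 24), so 24 divides their difference.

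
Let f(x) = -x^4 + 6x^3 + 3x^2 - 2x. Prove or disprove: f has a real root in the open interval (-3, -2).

The endpoint values f(-3) = -210 and f(-2) = -48 are both negative. Claim: f(x) < 0 for every x in (-3, -2).
Substitute x = -2 − u, where 0 < u < 1 on the interval. Expanding, f(-2 − u) = -u^4 - 14u^3 - 57u^2 - 90u - 48.
All 5 nonzero coefficients of this polynomial in u are negative; hence for u > 0 the value is a sum of negative terms (the constant -48 among them).
Therefore f(x) < 0 throughout (-3, -2), and f has no zero there.

No such root exists.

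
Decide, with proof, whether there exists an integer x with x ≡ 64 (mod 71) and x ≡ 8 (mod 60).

Since 71 and 60 share no common factor, CRT says the pair of congruences has a solution (unique mod 4260).
Write x = 64 + 71t and require 64 + 71t ≡ 8 (mod 60), i.e. 71t ≡ 4 (mod 60).
71 ≡ 11 (mod 60), so this reads 11t ≡ 4 (mod 60). Since 11·11 = 121 = 2·60 + 1, the inverse of 11 mod 60 is 11.
Therefore t ≡ 11·4 = 44 (mod 60).
Taking t = 44 gives x = 64 + 71·44 = 3188.
Indeed 3188 ≡ 64 (mod 71) and 3188 ≡ 8 (mod 60).

x = 3188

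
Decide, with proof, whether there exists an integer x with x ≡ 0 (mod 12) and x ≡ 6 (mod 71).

Since 12 and 71 share no common factor, CRT says the pair of congruences has a solution (unique mod 852).
Write x = 0 + 12t and require 0 + 12t ≡ 6 (mod 71), i.e. 12t ≡ 6 (mod 71).
Since 12·6 = 72 = 1·71 + 1, the inverse of 12 mod 71 is 6.
Multiplying by 6: t ≡ 6·6 = 36 (mod 71).
Taking t = 36 gives x = 0 + 12·36 = 432.
Check: 432 mod 12 = 0, 432 mod 71 = 6. ✓

x = 432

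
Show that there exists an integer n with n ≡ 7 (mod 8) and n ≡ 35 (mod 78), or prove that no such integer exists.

n = 191

The moduli are not coprime: gcd(8, 78) = 2. Compatibility requires 2 ∣ (35 − 7) = 28, which holds, so solutions exist.
Write n = 7 + 8t. Then 8t ≡ 35 − 7 ≡ 28 (mod 78); dividing through by 2 gives 4t ≡ 14 (mod 39).
Since 4·10 = 40 = 1·39 + 1, the inverse of 4 mod 39 is 10.
Multiplying by 10: t ≡ 10·14 = 140 ≡ 23 (mod 39).
Then n = 7 + 8·23 = 191.
Check: 191 mod 8 = 7, 191 mod 78 = 35. ✓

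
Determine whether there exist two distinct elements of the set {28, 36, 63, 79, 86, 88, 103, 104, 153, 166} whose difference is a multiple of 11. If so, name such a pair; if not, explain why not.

No, no such pair exists.

Reduce each element modulo 11: 28↦6, 36↦3, 63↦8, 79↦2, 86↦9, 88↦0, 103↦4, 104↦5, 153↦10, 166↦1.
All 10 residues are distinct, so no two elements differ by a multiple of 11.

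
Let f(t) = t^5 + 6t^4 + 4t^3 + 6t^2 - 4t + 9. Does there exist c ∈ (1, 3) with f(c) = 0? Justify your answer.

The endpoint values f(1) = 22 and f(3) = 888 are both positive. Claim: f(t) > 0 for every t in (1, 3).
Shift to the endpoint 1: with t = 1 + u (0 < u < 2), one computes f(1 + u) = u^5 + 11u^4 + 38u^3 + 64u^2 + 49u + 22.
All 6 nonzero coefficients of this polynomial in u are positive; hence for u > 0 the value is a sum of positive terms (the constant 22 among them).
So f is strictly positive on (1, 3); no root exists in the interval.

No such root exists.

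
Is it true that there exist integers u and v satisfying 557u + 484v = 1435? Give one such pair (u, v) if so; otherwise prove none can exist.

Since gcd(557, 484) = 1, every integer is an integer combination of 557 and 484.
Run the Euclidean algorithm on 557 and 484: 557 = 1·484 + 73, 484 = 6·73 + 46, 73 = 1·46 + 27, 46 = 1·27 + 19, 27 = 1·19 + 8, 19 = 2·8 + 3, 8 = 2·3 + 2, 3 = 1·2 + 1, 2 = 2·1 + 0.
Working back up the chain: 1 = 3 − 1·2 = 3 − (8 − 2·3) = −8 + 3·3 = −8 + 3·(19 − 2·8) = 3·19 − 7·8 = 3·19 − 7·(27 − 1·19) = −7·27 + 10·19 = −7·27 + 10·(46 − 1·27) = 10·46 − 17·27 = 10·46 − 17·(73 − 1·46) = −17·73 + 27·46 = −17·73 + 27·(484 − 6·73) = 27·484 − 179·73 = 27·484 − 179·(557 − 1·484) = −179·557 + 206·484. So 557·(-179) + 484·206 = 1.
Times 1435: 557·(-256865) + 484·295610 = 1435, so (-256865, 295610) solves it.
Adding 531·484 to u and subtracting 531·557 from v gives the tidier solution (139, -157).
Indeed 557·139 + 484·(-157) = 77423 − 75988 = 1435.

u = 139, v = -157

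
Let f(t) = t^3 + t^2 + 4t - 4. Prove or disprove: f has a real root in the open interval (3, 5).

No such root exists.

f(3) = 44 and f(5) = 166, both positive.
f'(t) = 3t^2 + 2t + 4 has discriminant 2² − 4·3·4 = -44 < 0, so f' has no real roots and is positive for every real t.
So f is strictly increasing; between 3 and 5 its values lie between f(3) = 44 and f(5) = 166, all positive. Therefore f has no root in (3, 5).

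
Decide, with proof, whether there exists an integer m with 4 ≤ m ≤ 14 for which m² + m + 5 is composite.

m = 5

At m = 5: 5² + 5 + 5 = 35 = 5·7, which is composite.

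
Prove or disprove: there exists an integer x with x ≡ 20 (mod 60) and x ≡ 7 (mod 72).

No such integer exists.

Reduce both congruences modulo 12, which divides 60 and 72: they say x ≡ 20 (mod 12) and x ≡ 7 (mod 12).
However 20 ≡ 8 and 7 ≡ 7 (mod 12), and 8 ≠ 7.
Therefore no such x exists.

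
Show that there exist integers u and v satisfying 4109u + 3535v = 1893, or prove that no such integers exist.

Both 4109 and 3535 are divisible by gcd(4109, 3535) = 7, hence so is any combination 4109u + 3535v.
However 1893 leaves remainder 3 on division by 7.
Therefore 4109u + 3535v = 1893 has no solution in integers.

No, no such integers exist.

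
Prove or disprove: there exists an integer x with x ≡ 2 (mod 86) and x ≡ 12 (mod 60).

Here gcd(86, 60) = 2, and both 2 and 12 leave remainder 0 mod 2, so the system is consistent.
The integers ≡ 2 (mod 86) are 2, 88, 174, 260, 346, 432, …; their remainders mod 60 are 2, 28, 54, 20, 46, 12, so x = 432 is the first that is ≡ 12 (mod 60).
Check: 432 mod 86 = 2, 432 mod 60 = 12. ✓

x = 432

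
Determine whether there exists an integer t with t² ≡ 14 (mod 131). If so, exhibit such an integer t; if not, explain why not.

There is no such integer.

Apply Euler's criterion with the prime 131: 14 is a quadratic residue iff 14^65 ≡ 1 (mod 131), and a non-residue iff it is ≡ −1.
Repeated squaring mod 131: 14^2 = 196 ≡ 65; 14^4 ≡ 65² = 4225 ≡ 33; 14^8 ≡ 33² = 1089 ≡ 41; 14^16 ≡ 41² = 1681 ≡ 109; 14^32 ≡ 109² = 11881 ≡ 91; 14^64 ≡ 91² = 8281 ≡ 28.
Since 65 = 64 + 1, 14^65 ≡ 28 · 14; multiplying out mod 131: 28·14 = 392 ≡ 130. Thus 14^65 ≡ 130 ≡ −1 (mod 131).
By Euler's criterion 14 is a quadratic non-residue mod 131: no t satisfies t² ≡ 14 (mod 131).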